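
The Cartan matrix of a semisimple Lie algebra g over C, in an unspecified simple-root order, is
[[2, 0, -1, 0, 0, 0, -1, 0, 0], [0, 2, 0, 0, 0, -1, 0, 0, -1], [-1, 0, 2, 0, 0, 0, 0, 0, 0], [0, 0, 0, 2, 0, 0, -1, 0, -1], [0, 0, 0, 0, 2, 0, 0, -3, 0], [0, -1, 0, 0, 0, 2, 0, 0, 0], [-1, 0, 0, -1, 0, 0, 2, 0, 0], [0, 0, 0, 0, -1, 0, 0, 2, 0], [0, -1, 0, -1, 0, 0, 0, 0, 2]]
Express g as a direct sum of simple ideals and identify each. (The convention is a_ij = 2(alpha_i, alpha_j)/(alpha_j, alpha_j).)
The diagram associated to this matrix has two connected components: the simple roots {alpha_1, alpha_2, alpha_3, alpha_4, alpha_6, alpha_7, alpha_9} form a chain of 7 nodes with single edges (A_7), and {alpha_5, alpha_8} form two nodes joined by a triple edge (G_2). A semisimple Lie algebra decomposes uniquely as the direct sum of simple ideals, one per connected component of its Dynkin diagram, so g ≅ A_7 ⊕ G_2 (dimension 63 + 14 = 77).

A7 + G2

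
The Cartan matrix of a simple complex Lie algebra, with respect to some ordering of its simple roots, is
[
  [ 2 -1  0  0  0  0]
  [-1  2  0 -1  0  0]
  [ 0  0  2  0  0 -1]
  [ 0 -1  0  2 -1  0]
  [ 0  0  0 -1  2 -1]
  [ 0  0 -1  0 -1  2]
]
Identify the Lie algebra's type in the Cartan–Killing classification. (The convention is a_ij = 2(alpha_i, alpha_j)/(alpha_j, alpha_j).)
The matrix has rank 6 with 2's on the diagonal. Reading the off-diagonal entries as Dynkin edges (a single edge where a_ij = a_ji = -1; a double or triple edge where a_ij * a_ji = 2 or 3), the diagram is a chain of 6 nodes with single edges (A_6). One simple-root ordering that puts it in standard form is (alpha_3, alpha_6, alpha_5, alpha_4, alpha_2, alpha_1). So the algebra is type A_6, i.e. sl(7).

type A_6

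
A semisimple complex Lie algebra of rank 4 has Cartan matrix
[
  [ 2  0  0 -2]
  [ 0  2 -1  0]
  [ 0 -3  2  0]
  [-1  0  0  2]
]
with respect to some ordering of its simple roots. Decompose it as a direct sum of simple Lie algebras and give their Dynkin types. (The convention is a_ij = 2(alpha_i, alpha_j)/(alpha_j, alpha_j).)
type B_2 + type G_2

The diagram associated to this matrix has two connected components: the simple roots {alpha_1, alpha_4} form a chain of 2 nodes with a double edge at one end; the terminal node there is the unique short simple root (B_2), and {alpha_2, alpha_3} form two nodes joined by a triple edge (G_2). A semisimple Lie algebra decomposes uniquely as the direct sum of simple ideals, one per connected component of its Dynkin diagram, so g ≅ B_2 ⊕ G_2 (dimension 10 + 14 = 24).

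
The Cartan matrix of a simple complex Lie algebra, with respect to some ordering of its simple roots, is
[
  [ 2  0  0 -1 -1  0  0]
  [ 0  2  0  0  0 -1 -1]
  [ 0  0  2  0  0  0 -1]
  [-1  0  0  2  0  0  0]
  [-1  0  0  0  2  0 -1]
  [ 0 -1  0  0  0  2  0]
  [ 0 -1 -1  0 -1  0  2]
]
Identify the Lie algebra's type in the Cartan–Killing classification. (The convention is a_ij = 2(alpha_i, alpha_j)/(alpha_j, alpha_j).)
The matrix has rank 7 with 2's on the diagonal. Reading the off-diagonal entries as Dynkin edges (a single edge where a_ij = a_ji = -1; a double or triple edge where a_ij * a_ji = 2 or 3), the diagram is a chain of 6 nodes with one extra node attached to the third node from one end (E_7). One simple-root ordering that puts it in standard form is (alpha_6, alpha_3, alpha_2, alpha_7, alpha_5, alpha_1, alpha_4). So the algebra is type E_7.

type E_7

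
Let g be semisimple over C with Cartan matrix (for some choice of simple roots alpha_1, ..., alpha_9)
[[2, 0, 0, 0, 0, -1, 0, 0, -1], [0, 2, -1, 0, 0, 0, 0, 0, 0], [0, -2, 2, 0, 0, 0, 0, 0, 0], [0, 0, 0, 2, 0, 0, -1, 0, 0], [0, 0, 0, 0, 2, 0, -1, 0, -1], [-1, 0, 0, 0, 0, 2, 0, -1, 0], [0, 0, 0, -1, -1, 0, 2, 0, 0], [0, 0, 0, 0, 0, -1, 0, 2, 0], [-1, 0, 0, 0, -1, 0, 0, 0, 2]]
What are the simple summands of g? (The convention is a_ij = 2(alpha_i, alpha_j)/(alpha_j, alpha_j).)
The diagram associated to this matrix has two connected components: the simple roots {alpha_1, alpha_4, alpha_5, alpha_6, alpha_7, alpha_8, alpha_9} form a chain of 7 nodes with single edges (A_7), and {alpha_2, alpha_3} form a chain of 2 nodes with a double edge at one end; the terminal node there is the unique short simple root (B_2). A semisimple Lie algebra decomposes uniquely as the direct sum of simple ideals, one per connected component of its Dynkin diagram, so g ≅ A_7 ⊕ B_2 (dimension 63 + 10 = 73).

type A_7 + type B_2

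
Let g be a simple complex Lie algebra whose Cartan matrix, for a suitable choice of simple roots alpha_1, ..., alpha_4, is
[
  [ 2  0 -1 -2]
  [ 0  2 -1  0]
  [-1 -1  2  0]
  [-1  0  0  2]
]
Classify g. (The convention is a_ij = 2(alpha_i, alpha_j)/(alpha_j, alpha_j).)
The matrix has rank 4 with 2's on the diagonal. Reading the off-diagonal entries as Dynkin edges (a single edge where a_ij = a_ji = -1; a double or triple edge where a_ij * a_ji = 2 or 3), the diagram is a chain of 4 nodes with a double edge at one end; the terminal node there is the unique short simple root (B_4). One simple-root ordering that puts it in standard form is (alpha_2, alpha_3, alpha_1, alpha_4). So the algebra is type B_4, i.e. so(9).

B_4 (so(9))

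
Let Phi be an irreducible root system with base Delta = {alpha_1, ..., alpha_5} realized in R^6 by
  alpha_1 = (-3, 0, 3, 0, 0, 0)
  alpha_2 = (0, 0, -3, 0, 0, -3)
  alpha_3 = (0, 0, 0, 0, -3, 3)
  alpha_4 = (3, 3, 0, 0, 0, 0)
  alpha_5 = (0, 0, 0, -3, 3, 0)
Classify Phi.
Compute the Cartan integers a_ij = 2(alpha_i, alpha_j)/(alpha_j, alpha_j); the resulting 5x5 Cartan matrix is
[[2, -1, 0, -1, 0], [-1, 2, -1, 0, 0], [0, -1, 2, 0, -1], [-1, 0, 0, 2, 0], [0, 0, -1, 0, 2]].
All simple roots have the same length, so the diagram is simply laced. The associated Dynkin diagram is a chain of 5 nodes with single edges (A_5), so the type is A_5 (the algebra sl(6)).

type A_5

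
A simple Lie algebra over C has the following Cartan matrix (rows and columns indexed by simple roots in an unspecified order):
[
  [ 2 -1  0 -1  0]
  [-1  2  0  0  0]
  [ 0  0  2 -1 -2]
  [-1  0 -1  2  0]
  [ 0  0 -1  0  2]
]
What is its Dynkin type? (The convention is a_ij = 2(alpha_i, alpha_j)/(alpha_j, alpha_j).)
type B_5

The matrix has rank 5 with 2's on the diagonal. Reading the off-diagonal entries as Dynkin edges (a single edge where a_ij = a_ji = -1; a double or triple edge where a_ij * a_ji = 2 or 3), the diagram is a chain of 5 nodes with a double edge at one end; the terminal node there is the unique short simple root (B_5). One simple-root ordering that puts it in standard form is (alpha_2, alpha_1, alpha_4, alpha_3, alpha_5). So the algebra is type B_5, i.e. so(11).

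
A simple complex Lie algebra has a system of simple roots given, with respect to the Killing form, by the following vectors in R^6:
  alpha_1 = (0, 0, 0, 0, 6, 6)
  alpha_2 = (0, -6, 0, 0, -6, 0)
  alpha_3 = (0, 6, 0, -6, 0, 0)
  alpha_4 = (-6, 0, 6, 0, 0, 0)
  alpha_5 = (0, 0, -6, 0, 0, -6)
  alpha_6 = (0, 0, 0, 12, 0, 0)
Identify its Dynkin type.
type C_6

Compute the Cartan integers a_ij = 2(alpha_i, alpha_j)/(alpha_j, alpha_j); the resulting 6x6 Cartan matrix is
[[2, -1, 0, 0, -1, 0], [-1, 2, -1, 0, 0, 0], [0, -1, 2, 0, 0, -1], [0, 0, 0, 2, -1, 0], [-1, 0, 0, -1, 2, 0], [0, 0, -2, 0, 0, 2]].
The roots have two lengths (squared-length ratio 2:1); the short ones are alpha_{1,2,3,4,5}. The associated Dynkin diagram is a chain of 6 nodes with a double edge at one end; the terminal node there is the unique long simple root (C_6), so the type is C_6 (the algebra sp(12)).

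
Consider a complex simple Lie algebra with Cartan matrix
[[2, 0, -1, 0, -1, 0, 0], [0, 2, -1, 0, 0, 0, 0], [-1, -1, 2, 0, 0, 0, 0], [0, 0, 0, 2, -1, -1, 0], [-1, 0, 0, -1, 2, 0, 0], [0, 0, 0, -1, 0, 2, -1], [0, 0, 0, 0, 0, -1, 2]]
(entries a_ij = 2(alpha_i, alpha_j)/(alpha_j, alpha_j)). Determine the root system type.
The matrix has rank 7 with 2's on the diagonal. Reading the off-diagonal entries as Dynkin edges (a single edge where a_ij = a_ji = -1; a double or triple edge where a_ij * a_ji = 2 or 3), the diagram is a chain of 7 nodes with single edges (A_7). One simple-root ordering that puts it in standard form is (alpha_7, alpha_6, alpha_4, alpha_5, alpha_1, alpha_3, alpha_2). So the algebra is type A_7, i.e. sl(8).

A7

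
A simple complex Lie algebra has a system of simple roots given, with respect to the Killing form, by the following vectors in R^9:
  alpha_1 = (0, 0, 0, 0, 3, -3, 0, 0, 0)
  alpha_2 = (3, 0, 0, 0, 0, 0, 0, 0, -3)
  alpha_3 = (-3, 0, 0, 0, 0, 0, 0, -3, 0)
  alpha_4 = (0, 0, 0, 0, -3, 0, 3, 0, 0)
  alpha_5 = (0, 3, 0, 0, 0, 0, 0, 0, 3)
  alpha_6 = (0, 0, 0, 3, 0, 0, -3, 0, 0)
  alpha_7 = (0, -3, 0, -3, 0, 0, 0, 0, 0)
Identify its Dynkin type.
Compute the Cartan integers a_ij = 2(alpha_i, alpha_j)/(alpha_j, alpha_j); the resulting 7x7 Cartan matrix is
[[2, 0, 0, -1, 0, 0, 0], [0, 2, -1, 0, -1, 0, 0], [0, -1, 2, 0, 0, 0, 0], [-1, 0, 0, 2, 0, -1, 0], [0, -1, 0, 0, 2, 0, -1], [0, 0, 0, -1, 0, 2, -1], [0, 0, 0, 0, -1, -1, 2]].
All simple roots have the same length, so the diagram is simply laced. The associated Dynkin diagram is a chain of 7 nodes with single edges (A_7), so the type is A_7 (the algebra sl(8)).

A_7 (sl(8))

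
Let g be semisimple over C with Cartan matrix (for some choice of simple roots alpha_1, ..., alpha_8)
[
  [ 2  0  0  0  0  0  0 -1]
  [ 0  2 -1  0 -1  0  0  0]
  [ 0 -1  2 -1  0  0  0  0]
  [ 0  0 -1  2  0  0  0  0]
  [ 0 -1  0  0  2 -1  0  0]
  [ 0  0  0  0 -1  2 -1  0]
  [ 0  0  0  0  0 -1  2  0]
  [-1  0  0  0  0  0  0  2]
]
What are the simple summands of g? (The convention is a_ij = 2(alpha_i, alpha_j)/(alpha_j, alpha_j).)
type A_2 ⊕ type A_6

The diagram associated to this matrix has two connected components: the simple roots {alpha_1, alpha_8} form a chain of 2 nodes with single edges (A_2), and {alpha_2, alpha_3, alpha_4, alpha_5, alpha_6, alpha_7} form a chain of 6 nodes with single edges (A_6). A semisimple Lie algebra decomposes uniquely as the direct sum of simple ideals, one per connected component of its Dynkin diagram, so g ≅ A_2 ⊕ A_6 (dimension 8 + 48 = 56).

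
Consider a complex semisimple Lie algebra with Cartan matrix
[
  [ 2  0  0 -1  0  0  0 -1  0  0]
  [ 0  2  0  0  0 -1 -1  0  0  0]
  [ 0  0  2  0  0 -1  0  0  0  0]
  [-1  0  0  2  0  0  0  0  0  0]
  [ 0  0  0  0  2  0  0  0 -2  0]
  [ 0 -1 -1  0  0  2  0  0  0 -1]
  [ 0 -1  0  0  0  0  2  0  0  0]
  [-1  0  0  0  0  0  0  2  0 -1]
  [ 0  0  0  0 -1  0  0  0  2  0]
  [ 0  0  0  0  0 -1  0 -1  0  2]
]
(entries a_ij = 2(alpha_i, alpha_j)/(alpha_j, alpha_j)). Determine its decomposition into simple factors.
The diagram associated to this matrix has two connected components: the simple roots {alpha_5, alpha_9} form a chain of 2 nodes with a double edge at one end; the terminal node there is the unique short simple root (B_2), and {alpha_1, alpha_2, alpha_3, alpha_4, alpha_6, alpha_7, alpha_8, alpha_10} form a chain of 7 nodes with one extra node attached to the third node from one end (E_8). A semisimple Lie algebra decomposes uniquely as the direct sum of simple ideals, one per connected component of its Dynkin diagram, so g ≅ B_2 ⊕ E_8 (dimension 10 + 248 = 258).

type B_2 ⊕ type E_8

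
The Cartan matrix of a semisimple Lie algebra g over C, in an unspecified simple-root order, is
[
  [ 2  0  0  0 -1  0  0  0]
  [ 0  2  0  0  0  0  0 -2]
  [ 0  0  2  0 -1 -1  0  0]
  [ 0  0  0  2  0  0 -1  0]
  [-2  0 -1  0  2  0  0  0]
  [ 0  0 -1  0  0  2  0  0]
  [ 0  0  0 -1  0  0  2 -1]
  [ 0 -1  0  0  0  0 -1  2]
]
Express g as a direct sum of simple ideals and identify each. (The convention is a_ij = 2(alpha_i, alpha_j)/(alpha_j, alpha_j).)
The diagram associated to this matrix has two connected components: the simple roots {alpha_1, alpha_3, alpha_5, alpha_6} form a chain of 4 nodes with a double edge at one end; the terminal node there is the unique short simple root (B_4), and {alpha_2, alpha_4, alpha_7, alpha_8} form a chain of 4 nodes with a double edge at one end; the terminal node there is the unique long simple root (C_4). A semisimple Lie algebra decomposes uniquely as the direct sum of simple ideals, one per connected component of its Dynkin diagram, so g ≅ B_4 ⊕ C_4 (dimension 36 + 36 = 72).

B_4 (so(9)) + C_4 (sp(8))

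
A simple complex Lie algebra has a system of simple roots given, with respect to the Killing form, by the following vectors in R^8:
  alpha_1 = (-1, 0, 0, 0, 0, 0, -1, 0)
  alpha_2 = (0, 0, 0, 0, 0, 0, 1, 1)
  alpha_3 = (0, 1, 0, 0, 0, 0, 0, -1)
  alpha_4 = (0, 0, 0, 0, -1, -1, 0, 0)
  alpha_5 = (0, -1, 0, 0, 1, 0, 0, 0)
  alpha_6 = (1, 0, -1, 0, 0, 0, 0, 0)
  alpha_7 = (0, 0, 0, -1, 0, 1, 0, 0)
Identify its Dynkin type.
type A_7

Compute the Cartan integers a_ij = 2(alpha_i, alpha_j)/(alpha_j, alpha_j); the resulting 7x7 Cartan matrix is
[[2, -1, 0, 0, 0, -1, 0], [-1, 2, -1, 0, 0, 0, 0], [0, -1, 2, 0, -1, 0, 0], [0, 0, 0, 2, -1, 0, -1], [0, 0, -1, -1, 2, 0, 0], [-1, 0, 0, 0, 0, 2, 0], [0, 0, 0, -1, 0, 0, 2]].
All simple roots have the same length, so the diagram is simply laced. The associated Dynkin diagram is a chain of 7 nodes with single edges (A_7), so the type is A_7 (the algebra sl(8)).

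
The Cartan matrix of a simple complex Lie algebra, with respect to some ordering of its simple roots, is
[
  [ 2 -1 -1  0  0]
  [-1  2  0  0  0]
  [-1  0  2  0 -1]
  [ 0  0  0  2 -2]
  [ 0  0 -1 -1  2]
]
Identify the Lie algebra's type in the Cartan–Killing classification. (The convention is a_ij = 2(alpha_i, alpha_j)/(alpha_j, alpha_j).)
type C_5

The matrix has rank 5 with 2's on the diagonal. Reading the off-diagonal entries as Dynkin edges (a single edge where a_ij = a_ji = -1; a double or triple edge where a_ij * a_ji = 2 or 3), the diagram is a chain of 5 nodes with a double edge at one end; the terminal node there is the unique long simple root (C_5). One simple-root ordering that puts it in standard form is (alpha_2, alpha_1, alpha_3, alpha_5, alpha_4). So the algebra is type C_5, i.e. sp(10).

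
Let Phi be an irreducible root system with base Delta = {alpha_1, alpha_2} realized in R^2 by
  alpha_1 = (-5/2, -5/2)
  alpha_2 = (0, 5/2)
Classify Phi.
B_2

Compute the Cartan integers a_ij = 2(alpha_i, alpha_j)/(alpha_j, alpha_j); the resulting 2x2 Cartan matrix is
[[2, -2], [-1, 2]].
The roots have two lengths (squared-length ratio 2:1); the short ones are alpha_{2}. The associated Dynkin diagram is a chain of 2 nodes with a double edge at one end; the terminal node there is the unique short simple root (B_2), so the type is B_2 (the algebra so(5)).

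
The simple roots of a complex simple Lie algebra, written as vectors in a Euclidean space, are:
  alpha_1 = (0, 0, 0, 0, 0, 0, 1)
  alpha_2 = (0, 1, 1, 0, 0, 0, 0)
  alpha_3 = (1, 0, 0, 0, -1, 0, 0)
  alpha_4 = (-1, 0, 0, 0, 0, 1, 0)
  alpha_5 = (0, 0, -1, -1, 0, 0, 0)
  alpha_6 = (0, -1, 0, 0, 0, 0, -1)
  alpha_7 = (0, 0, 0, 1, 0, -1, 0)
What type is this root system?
B_7 (so(15))

Compute the Cartan integers a_ij = 2(alpha_i, alpha_j)/(alpha_j, alpha_j); the resulting 7x7 Cartan matrix is
[[2, 0, 0, 0, 0, -1, 0], [0, 2, 0, 0, -1, -1, 0], [0, 0, 2, -1, 0, 0, 0], [0, 0, -1, 2, 0, 0, -1], [0, -1, 0, 0, 2, 0, -1], [-2, -1, 0, 0, 0, 2, 0], [0, 0, 0, -1, -1, 0, 2]].
The roots have two lengths (squared-length ratio 2:1); the short ones are alpha_{1}. The associated Dynkin diagram is a chain of 7 nodes with a double edge at one end; the terminal node there is the unique short simple root (B_7), so the type is B_7 (the algebra so(15)).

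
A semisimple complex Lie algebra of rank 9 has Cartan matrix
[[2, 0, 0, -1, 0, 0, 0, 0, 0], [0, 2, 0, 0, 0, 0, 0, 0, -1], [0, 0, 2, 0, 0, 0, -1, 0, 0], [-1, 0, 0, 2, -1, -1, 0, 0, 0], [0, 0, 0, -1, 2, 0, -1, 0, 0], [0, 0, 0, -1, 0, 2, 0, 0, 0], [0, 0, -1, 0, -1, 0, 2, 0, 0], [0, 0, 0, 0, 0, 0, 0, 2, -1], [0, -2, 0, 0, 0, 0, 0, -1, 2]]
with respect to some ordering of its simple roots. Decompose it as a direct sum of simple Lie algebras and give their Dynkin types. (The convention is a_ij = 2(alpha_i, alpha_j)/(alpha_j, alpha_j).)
The diagram associated to this matrix has two connected components: the simple roots {alpha_2, alpha_8, alpha_9} form a chain of 3 nodes with a double edge at one end; the terminal node there is the unique short simple root (B_3), and {alpha_1, alpha_3, alpha_4, alpha_5, alpha_6, alpha_7} form a chain of 4 nodes with a fork of two nodes at one end (D_6). A semisimple Lie algebra decomposes uniquely as the direct sum of simple ideals, one per connected component of its Dynkin diagram, so g ≅ B_3 ⊕ D_6 (dimension 21 + 66 = 87).

B_3 (so(7)) ⊕ D_6 (so(12))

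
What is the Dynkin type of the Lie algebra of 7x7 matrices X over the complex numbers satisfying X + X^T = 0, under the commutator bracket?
B_3 (so(7))

This is so(7) with 7 odd, which has dimension 7(7-1)/2 = 21 and rank (7-1)/2 = 3. In the classification of classical Lie algebras, the orthogonal algebra so(2n+1) in an odd number of variables has type B_n; here n = 3, so the Dynkin diagram is a chain of 3 nodes with a double edge at one end; the terminal node there is the unique short simple root (B_3). Hence the type is B_3.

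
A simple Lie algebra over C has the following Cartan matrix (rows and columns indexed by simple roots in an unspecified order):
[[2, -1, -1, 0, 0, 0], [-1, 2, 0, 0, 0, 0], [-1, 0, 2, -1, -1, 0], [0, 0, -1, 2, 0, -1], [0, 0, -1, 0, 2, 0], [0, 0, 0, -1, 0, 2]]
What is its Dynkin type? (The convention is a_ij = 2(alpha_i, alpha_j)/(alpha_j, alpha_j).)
type E_6

The matrix has rank 6 with 2's on the diagonal. Reading the off-diagonal entries as Dynkin edges (a single edge where a_ij = a_ji = -1; a double or triple edge where a_ij * a_ji = 2 or 3), the diagram is a chain of 5 nodes with one extra node attached to the third node from one end (E_6). One simple-root ordering that puts it in standard form is (alpha_2, alpha_5, alpha_1, alpha_3, alpha_4, alpha_6). So the algebra is type E_6.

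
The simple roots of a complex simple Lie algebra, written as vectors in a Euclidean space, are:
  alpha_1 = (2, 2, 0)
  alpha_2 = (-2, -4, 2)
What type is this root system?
Compute the Cartan integers a_ij = 2(alpha_i, alpha_j)/(alpha_j, alpha_j); the resulting 2x2 Cartan matrix is
[[2, -1], [-3, 2]].
The roots have two lengths (squared-length ratio 3:1); the short ones are alpha_{1}. The associated Dynkin diagram is two nodes joined by a triple edge (G_2), so the type is G_2.

G_2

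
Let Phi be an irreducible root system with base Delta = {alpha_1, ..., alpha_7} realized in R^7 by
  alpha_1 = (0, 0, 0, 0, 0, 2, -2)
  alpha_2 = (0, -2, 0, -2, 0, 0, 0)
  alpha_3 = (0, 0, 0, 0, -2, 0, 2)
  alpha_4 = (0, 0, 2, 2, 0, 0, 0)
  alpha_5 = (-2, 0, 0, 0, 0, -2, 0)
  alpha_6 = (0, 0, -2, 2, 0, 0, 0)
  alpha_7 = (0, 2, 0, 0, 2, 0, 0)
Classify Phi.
Compute the Cartan integers a_ij = 2(alpha_i, alpha_j)/(alpha_j, alpha_j); the resulting 7x7 Cartan matrix is
[[2, 0, -1, 0, -1, 0, 0], [0, 2, 0, -1, 0, -1, -1], [-1, 0, 2, 0, 0, 0, -1], [0, -1, 0, 2, 0, 0, 0], [-1, 0, 0, 0, 2, 0, 0], [0, -1, 0, 0, 0, 2, 0], [0, -1, -1, 0, 0, 0, 2]].
All simple roots have the same length, so the diagram is simply laced. The associated Dynkin diagram is a chain of 5 nodes with a fork of two nodes at one end (D_7), so the type is D_7 (the algebra so(14)).

D7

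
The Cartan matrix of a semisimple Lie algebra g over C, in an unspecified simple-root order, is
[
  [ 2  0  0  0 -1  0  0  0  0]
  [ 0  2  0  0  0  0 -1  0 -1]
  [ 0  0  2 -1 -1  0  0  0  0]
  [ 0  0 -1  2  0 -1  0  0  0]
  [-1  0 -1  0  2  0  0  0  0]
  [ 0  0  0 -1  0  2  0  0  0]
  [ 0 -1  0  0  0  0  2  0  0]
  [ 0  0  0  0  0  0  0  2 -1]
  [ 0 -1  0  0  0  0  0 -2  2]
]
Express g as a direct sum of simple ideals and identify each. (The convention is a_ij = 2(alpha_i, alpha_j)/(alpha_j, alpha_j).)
type A_5 ⊕ type B_4

The diagram associated to this matrix has two connected components: the simple roots {alpha_1, alpha_3, alpha_4, alpha_5, alpha_6} form a chain of 5 nodes with single edges (A_5), and {alpha_2, alpha_7, alpha_8, alpha_9} form a chain of 4 nodes with a double edge at one end; the terminal node there is the unique short simple root (B_4). A semisimple Lie algebra decomposes uniquely as the direct sum of simple ideals, one per connected component of its Dynkin diagram, so g ≅ A_5 ⊕ B_4 (dimension 35 + 36 = 71).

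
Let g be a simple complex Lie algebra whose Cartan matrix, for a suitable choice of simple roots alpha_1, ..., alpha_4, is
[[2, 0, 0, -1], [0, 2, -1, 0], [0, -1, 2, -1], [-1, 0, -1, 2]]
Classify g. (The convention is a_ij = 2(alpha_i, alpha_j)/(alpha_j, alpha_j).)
A_4

The matrix has rank 4 with 2's on the diagonal. Reading the off-diagonal entries as Dynkin edges (a single edge where a_ij = a_ji = -1; a double or triple edge where a_ij * a_ji = 2 or 3), the diagram is a chain of 4 nodes with single edges (A_4). One simple-root ordering that puts it in standard form is (alpha_2, alpha_3, alpha_4, alpha_1). So the algebra is type A_4, i.e. sl(5).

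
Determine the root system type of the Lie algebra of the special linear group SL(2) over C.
type A_1

This is sl(2), which has dimension 2^2 - 1 = 3 and rank 2 - 1 = 1 (a Cartan subalgebra is the diagonal traceless matrices). In the classification of classical Lie algebras, the special linear algebra sl(n+1) has type A_n; here n = 1, so the Dynkin diagram is a chain of 1 nodes with single edges (A_1). Hence the type is A_1.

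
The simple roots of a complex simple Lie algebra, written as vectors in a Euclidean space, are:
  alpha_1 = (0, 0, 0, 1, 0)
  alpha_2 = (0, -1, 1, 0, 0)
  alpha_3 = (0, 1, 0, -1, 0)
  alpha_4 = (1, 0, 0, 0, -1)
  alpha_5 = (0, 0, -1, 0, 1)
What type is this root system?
B_5

Compute the Cartan integers a_ij = 2(alpha_i, alpha_j)/(alpha_j, alpha_j); the resulting 5x5 Cartan matrix is
[[2, 0, -1, 0, 0], [0, 2, -1, 0, -1], [-2, -1, 2, 0, 0], [0, 0, 0, 2, -1], [0, -1, 0, -1, 2]].
The roots have two lengths (squared-length ratio 2:1); the short ones are alpha_{1}. The associated Dynkin diagram is a chain of 5 nodes with a double edge at one end; the terminal node there is the unique short simple root (B_5), so the type is B_5 (the algebra so(11)).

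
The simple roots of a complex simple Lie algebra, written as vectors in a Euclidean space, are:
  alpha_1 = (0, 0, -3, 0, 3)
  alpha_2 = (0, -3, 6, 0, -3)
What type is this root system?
G_2

Compute the Cartan integers a_ij = 2(alpha_i, alpha_j)/(alpha_j, alpha_j); the resulting 2x2 Cartan matrix is
[[2, -1], [-3, 2]].
The roots have two lengths (squared-length ratio 3:1); the short ones are alpha_{1}. The associated Dynkin diagram is two nodes joined by a triple edge (G_2), so the type is G_2.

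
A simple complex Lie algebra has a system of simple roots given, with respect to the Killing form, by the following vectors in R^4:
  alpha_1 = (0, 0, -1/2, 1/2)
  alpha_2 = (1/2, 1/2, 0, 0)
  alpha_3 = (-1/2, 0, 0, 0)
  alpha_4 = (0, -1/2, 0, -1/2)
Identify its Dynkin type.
Compute the Cartan integers a_ij = 2(alpha_i, alpha_j)/(alpha_j, alpha_j); the resulting 4x4 Cartan matrix is
[[2, 0, 0, -1], [0, 2, -2, -1], [0, -1, 2, 0], [-1, -1, 0, 2]].
The roots have two lengths (squared-length ratio 2:1); the short ones are alpha_{3}. The associated Dynkin diagram is a chain of 4 nodes with a double edge at one end; the terminal node there is the unique short simple root (B_4), so the type is B_4 (the algebra so(9)).

type B_4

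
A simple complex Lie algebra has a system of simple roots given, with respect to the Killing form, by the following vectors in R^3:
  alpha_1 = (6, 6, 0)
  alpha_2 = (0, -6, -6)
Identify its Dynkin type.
type A_2

Compute the Cartan integers a_ij = 2(alpha_i, alpha_j)/(alpha_j, alpha_j); the resulting 2x2 Cartan matrix is
[[2, -1], [-1, 2]].
All simple roots have the same length, so the diagram is simply laced. The associated Dynkin diagram is a chain of 2 nodes with single edges (A_2), so the type is A_2 (the algebra sl(3)).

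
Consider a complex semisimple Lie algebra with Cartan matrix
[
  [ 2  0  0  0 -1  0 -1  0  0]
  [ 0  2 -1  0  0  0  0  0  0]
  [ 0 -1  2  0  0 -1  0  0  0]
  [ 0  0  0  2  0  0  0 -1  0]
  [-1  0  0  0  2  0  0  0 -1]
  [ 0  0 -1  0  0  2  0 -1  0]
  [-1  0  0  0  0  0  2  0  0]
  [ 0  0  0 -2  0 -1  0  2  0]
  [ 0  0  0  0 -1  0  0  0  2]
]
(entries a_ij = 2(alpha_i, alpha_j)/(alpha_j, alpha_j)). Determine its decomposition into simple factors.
The diagram associated to this matrix has two connected components: the simple roots {alpha_1, alpha_5, alpha_7, alpha_9} form a chain of 4 nodes with single edges (A_4), and {alpha_2, alpha_3, alpha_4, alpha_6, alpha_8} form a chain of 5 nodes with a double edge at one end; the terminal node there is the unique short simple root (B_5). A semisimple Lie algebra decomposes uniquely as the direct sum of simple ideals, one per connected component of its Dynkin diagram, so g ≅ A_4 ⊕ B_5 (dimension 24 + 55 = 79).

type A_4 + type B_5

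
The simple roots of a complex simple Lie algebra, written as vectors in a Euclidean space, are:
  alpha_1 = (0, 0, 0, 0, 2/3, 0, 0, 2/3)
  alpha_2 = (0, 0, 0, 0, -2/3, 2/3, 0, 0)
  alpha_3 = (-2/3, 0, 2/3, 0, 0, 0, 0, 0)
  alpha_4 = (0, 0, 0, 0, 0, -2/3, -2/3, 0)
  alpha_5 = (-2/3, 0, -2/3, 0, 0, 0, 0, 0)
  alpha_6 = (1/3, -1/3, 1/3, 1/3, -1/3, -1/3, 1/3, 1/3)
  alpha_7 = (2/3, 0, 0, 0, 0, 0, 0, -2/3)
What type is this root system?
E_7

Compute the Cartan integers a_ij = 2(alpha_i, alpha_j)/(alpha_j, alpha_j); the resulting 7x7 Cartan matrix is
[[2, -1, 0, 0, 0, 0, -1], [-1, 2, 0, -1, 0, 0, 0], [0, 0, 2, 0, 0, 0, -1], [0, -1, 0, 2, 0, 0, 0], [0, 0, 0, 0, 2, -1, -1], [0, 0, 0, 0, -1, 2, 0], [-1, 0, -1, 0, -1, 0, 2]].
All simple roots have the same length, so the diagram is simply laced. The associated Dynkin diagram is a chain of 6 nodes with one extra node attached to the third node from one end (E_7), so the type is E_7.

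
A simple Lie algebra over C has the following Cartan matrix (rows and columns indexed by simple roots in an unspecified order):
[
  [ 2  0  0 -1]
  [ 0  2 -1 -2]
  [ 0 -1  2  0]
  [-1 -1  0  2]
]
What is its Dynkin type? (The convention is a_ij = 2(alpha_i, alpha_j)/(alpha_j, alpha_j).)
The matrix has rank 4 with 2's on the diagonal. Reading the off-diagonal entries as Dynkin edges (a single edge where a_ij = a_ji = -1; a double or triple edge where a_ij * a_ji = 2 or 3), the diagram is a chain of 4 nodes with a double edge between the middle two (F_4). One simple-root ordering that puts it in standard form is (alpha_3, alpha_2, alpha_4, alpha_1). So the algebra is type F_4.

F_4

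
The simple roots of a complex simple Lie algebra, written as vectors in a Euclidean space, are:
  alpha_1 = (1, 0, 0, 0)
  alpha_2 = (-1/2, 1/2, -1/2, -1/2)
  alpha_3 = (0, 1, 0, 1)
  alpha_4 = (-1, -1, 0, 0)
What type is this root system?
F4

Compute the Cartan integers a_ij = 2(alpha_i, alpha_j)/(alpha_j, alpha_j); the resulting 4x4 Cartan matrix is
[[2, -1, 0, -1], [-1, 2, 0, 0], [0, 0, 2, -1], [-2, 0, -1, 2]].
The roots have two lengths (squared-length ratio 2:1); the short ones are alpha_{1,2}. The associated Dynkin diagram is a chain of 4 nodes with a double edge between the middle two (F_4), so the type is F_4.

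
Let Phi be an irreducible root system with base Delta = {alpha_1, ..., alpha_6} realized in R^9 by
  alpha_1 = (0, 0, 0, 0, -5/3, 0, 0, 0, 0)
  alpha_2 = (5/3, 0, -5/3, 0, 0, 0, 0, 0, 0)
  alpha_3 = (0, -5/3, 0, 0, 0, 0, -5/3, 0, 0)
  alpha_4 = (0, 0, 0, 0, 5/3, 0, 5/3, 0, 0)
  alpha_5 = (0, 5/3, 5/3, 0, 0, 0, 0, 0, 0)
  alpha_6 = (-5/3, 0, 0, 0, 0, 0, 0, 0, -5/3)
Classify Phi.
type B_6

Compute the Cartan integers a_ij = 2(alpha_i, alpha_j)/(alpha_j, alpha_j); the resulting 6x6 Cartan matrix is
[[2, 0, 0, -1, 0, 0], [0, 2, 0, 0, -1, -1], [0, 0, 2, -1, -1, 0], [-2, 0, -1, 2, 0, 0], [0, -1, -1, 0, 2, 0], [0, -1, 0, 0, 0, 2]].
The roots have two lengths (squared-length ratio 2:1); the short ones are alpha_{1}. The associated Dynkin diagram is a chain of 6 nodes with a double edge at one end; the terminal node there is the unique short simple root (B_6), so the type is B_6 (the algebra so(13)).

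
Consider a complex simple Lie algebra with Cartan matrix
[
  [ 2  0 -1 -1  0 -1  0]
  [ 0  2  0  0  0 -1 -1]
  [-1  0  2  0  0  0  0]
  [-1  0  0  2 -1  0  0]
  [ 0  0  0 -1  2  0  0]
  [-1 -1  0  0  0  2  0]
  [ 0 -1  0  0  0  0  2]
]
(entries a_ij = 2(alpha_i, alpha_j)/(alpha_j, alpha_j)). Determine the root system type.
E_7

The matrix has rank 7 with 2's on the diagonal. Reading the off-diagonal entries as Dynkin edges (a single edge where a_ij = a_ji = -1; a double or triple edge where a_ij * a_ji = 2 or 3), the diagram is a chain of 6 nodes with one extra node attached to the third node from one end (E_7). One simple-root ordering that puts it in standard form is (alpha_5, alpha_3, alpha_4, alpha_1, alpha_6, alpha_2, alpha_7). So the algebra is type E_7.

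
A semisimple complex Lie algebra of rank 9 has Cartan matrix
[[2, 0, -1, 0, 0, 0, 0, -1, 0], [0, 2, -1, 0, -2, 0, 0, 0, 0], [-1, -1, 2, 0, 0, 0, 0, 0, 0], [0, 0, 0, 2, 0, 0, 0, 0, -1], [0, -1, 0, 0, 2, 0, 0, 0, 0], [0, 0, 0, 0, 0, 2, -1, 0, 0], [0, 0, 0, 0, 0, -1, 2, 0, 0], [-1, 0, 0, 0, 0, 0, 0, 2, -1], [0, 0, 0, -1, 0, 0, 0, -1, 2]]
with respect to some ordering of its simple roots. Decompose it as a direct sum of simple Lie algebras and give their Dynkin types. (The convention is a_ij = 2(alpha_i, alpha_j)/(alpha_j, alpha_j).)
type A_2 + type B_7

The diagram associated to this matrix has two connected components: the simple roots {alpha_6, alpha_7} form a chain of 2 nodes with single edges (A_2), and {alpha_1, alpha_2, alpha_3, alpha_4, alpha_5, alpha_8, alpha_9} form a chain of 7 nodes with a double edge at one end; the terminal node there is the unique short simple root (B_7). A semisimple Lie algebra decomposes uniquely as the direct sum of simple ideals, one per connected component of its Dynkin diagram, so g ≅ A_2 ⊕ B_7 (dimension 8 + 105 = 113).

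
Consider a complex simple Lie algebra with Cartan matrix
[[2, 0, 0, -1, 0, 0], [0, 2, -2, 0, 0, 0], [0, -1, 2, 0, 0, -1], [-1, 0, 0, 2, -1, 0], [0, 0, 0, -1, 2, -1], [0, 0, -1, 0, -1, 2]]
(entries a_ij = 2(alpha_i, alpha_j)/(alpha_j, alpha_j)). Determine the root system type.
The matrix has rank 6 with 2's on the diagonal. Reading the off-diagonal entries as Dynkin edges (a single edge where a_ij = a_ji = -1; a double or triple edge where a_ij * a_ji = 2 or 3), the diagram is a chain of 6 nodes with a double edge at one end; the terminal node there is the unique long simple root (C_6). One simple-root ordering that puts it in standard form is (alpha_1, alpha_4, alpha_5, alpha_6, alpha_3, alpha_2). So the algebra is type C_6, i.e. sp(12).

C_6 (sp(12))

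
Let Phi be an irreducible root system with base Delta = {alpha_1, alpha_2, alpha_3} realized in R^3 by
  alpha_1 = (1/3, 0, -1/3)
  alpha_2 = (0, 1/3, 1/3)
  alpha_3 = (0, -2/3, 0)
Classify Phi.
Compute the Cartan integers a_ij = 2(alpha_i, alpha_j)/(alpha_j, alpha_j); the resulting 3x3 Cartan matrix is
[[2, -1, 0], [-1, 2, -1], [0, -2, 2]].
The roots have two lengths (squared-length ratio 2:1); the short ones are alpha_{1,2}. The associated Dynkin diagram is a chain of 3 nodes with a double edge at one end; the terminal node there is the unique long simple root (C_3), so the type is C_3 (the algebra sp(6)).

type C_3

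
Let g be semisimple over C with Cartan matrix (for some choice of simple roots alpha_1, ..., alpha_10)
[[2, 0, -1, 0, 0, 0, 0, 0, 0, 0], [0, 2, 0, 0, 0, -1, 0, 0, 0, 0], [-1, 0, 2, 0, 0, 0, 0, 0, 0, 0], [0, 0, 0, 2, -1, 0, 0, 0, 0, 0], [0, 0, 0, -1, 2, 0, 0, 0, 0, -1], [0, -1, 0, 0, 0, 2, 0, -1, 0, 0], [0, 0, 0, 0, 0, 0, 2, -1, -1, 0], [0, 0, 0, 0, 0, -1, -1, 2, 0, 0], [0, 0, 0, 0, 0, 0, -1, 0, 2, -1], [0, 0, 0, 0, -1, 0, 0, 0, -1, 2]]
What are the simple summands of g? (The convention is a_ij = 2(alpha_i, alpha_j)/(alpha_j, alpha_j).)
The diagram associated to this matrix has two connected components: the simple roots {alpha_1, alpha_3} form a chain of 2 nodes with single edges (A_2), and {alpha_2, alpha_4, alpha_5, alpha_6, alpha_7, alpha_8, alpha_9, alpha_10} form a chain of 8 nodes with single edges (A_8). A semisimple Lie algebra decomposes uniquely as the direct sum of simple ideals, one per connected component of its Dynkin diagram, so g ≅ A_2 ⊕ A_8 (dimension 8 + 80 = 88).

A2 ⊕ A8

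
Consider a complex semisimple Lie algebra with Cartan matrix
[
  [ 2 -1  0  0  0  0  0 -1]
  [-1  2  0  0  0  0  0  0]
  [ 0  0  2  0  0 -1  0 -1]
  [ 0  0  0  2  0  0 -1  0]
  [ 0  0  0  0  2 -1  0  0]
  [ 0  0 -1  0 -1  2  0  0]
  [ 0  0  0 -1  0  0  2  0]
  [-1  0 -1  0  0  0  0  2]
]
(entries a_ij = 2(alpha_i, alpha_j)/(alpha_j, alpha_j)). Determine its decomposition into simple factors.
The diagram associated to this matrix has two connected components: the simple roots {alpha_4, alpha_7} form a chain of 2 nodes with single edges (A_2), and {alpha_1, alpha_2, alpha_3, alpha_5, alpha_6, alpha_8} form a chain of 6 nodes with single edges (A_6). A semisimple Lie algebra decomposes uniquely as the direct sum of simple ideals, one per connected component of its Dynkin diagram, so g ≅ A_2 ⊕ A_6 (dimension 8 + 48 = 56).

A_2 ⊕ A_6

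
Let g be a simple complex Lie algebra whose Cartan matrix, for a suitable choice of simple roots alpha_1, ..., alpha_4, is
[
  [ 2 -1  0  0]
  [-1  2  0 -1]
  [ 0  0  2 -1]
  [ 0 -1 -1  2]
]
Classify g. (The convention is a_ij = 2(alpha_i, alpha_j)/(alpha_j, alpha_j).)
The matrix has rank 4 with 2's on the diagonal. Reading the off-diagonal entries as Dynkin edges (a single edge where a_ij = a_ji = -1; a double or triple edge where a_ij * a_ji = 2 or 3), the diagram is a chain of 4 nodes with single edges (A_4). One simple-root ordering that puts it in standard form is (alpha_1, alpha_2, alpha_4, alpha_3). So the algebra is type A_4, i.e. sl(5).

A_4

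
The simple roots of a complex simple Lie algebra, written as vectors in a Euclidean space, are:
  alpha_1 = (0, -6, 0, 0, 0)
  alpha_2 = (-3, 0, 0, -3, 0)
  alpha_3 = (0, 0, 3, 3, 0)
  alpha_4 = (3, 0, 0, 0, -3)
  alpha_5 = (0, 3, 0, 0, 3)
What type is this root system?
C_5

Compute the Cartan integers a_ij = 2(alpha_i, alpha_j)/(alpha_j, alpha_j); the resulting 5x5 Cartan matrix is
[[2, 0, 0, 0, -2], [0, 2, -1, -1, 0], [0, -1, 2, 0, 0], [0, -1, 0, 2, -1], [-1, 0, 0, -1, 2]].
The roots have two lengths (squared-length ratio 2:1); the short ones are alpha_{2,3,4,5}. The associated Dynkin diagram is a chain of 5 nodes with a double edge at one end; the terminal node there is the unique long simple root (C_5), so the type is C_5 (the algebra sp(10)).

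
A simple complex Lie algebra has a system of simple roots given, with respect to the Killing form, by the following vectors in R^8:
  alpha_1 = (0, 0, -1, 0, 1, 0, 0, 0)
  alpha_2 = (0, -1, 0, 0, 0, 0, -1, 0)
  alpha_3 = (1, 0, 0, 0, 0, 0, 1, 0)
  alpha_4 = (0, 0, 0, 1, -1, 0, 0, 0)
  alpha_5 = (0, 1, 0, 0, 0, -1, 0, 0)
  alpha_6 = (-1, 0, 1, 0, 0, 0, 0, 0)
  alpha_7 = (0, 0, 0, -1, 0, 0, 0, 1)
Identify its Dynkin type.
A_7

Compute the Cartan integers a_ij = 2(alpha_i, alpha_j)/(alpha_j, alpha_j); the resulting 7x7 Cartan matrix is
[[2, 0, 0, -1, 0, -1, 0], [0, 2, -1, 0, -1, 0, 0], [0, -1, 2, 0, 0, -1, 0], [-1, 0, 0, 2, 0, 0, -1], [0, -1, 0, 0, 2, 0, 0], [-1, 0, -1, 0, 0, 2, 0], [0, 0, 0, -1, 0, 0, 2]].
All simple roots have the same length, so the diagram is simply laced. The associated Dynkin diagram is a chain of 7 nodes with single edges (A_7), so the type is A_7 (the algebra sl(8)).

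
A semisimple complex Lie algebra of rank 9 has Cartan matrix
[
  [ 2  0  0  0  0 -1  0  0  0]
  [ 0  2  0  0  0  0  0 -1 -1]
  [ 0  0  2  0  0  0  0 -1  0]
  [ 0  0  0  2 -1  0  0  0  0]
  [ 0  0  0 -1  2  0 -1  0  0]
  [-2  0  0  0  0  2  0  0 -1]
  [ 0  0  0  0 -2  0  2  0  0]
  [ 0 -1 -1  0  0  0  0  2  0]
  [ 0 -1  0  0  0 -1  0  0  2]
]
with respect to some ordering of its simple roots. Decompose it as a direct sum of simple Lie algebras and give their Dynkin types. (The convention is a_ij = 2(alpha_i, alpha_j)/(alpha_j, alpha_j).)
The diagram associated to this matrix has two connected components: the simple roots {alpha_1, alpha_2, alpha_3, alpha_6, alpha_8, alpha_9} form a chain of 6 nodes with a double edge at one end; the terminal node there is the unique short simple root (B_6), and {alpha_4, alpha_5, alpha_7} form a chain of 3 nodes with a double edge at one end; the terminal node there is the unique long simple root (C_3). A semisimple Lie algebra decomposes uniquely as the direct sum of simple ideals, one per connected component of its Dynkin diagram, so g ≅ B_6 ⊕ C_3 (dimension 78 + 21 = 99).

B_6 ⊕ C_3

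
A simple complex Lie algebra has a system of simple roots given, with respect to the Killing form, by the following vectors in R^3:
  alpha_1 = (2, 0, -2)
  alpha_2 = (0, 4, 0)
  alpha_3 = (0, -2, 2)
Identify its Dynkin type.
Compute the Cartan integers a_ij = 2(alpha_i, alpha_j)/(alpha_j, alpha_j); the resulting 3x3 Cartan matrix is
[[2, 0, -1], [0, 2, -2], [-1, -1, 2]].
The roots have two lengths (squared-length ratio 2:1); the short ones are alpha_{1,3}. The associated Dynkin diagram is a chain of 3 nodes with a double edge at one end; the terminal node there is the unique long simple root (C_3), so the type is C_3 (the algebra sp(6)).

C3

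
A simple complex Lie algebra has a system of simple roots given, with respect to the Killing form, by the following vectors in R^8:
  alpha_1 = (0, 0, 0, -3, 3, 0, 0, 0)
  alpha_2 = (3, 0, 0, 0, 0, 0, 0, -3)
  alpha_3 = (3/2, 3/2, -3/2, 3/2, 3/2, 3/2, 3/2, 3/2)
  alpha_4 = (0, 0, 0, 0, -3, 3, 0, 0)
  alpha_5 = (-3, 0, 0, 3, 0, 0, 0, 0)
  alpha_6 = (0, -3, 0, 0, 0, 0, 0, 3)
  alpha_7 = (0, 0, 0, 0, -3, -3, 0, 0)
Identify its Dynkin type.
E_7

Compute the Cartan integers a_ij = 2(alpha_i, alpha_j)/(alpha_j, alpha_j); the resulting 7x7 Cartan matrix is
[[2, 0, 0, -1, -1, 0, -1], [0, 2, 0, 0, -1, -1, 0], [0, 0, 2, 0, 0, 0, -1], [-1, 0, 0, 2, 0, 0, 0], [-1, -1, 0, 0, 2, 0, 0], [0, -1, 0, 0, 0, 2, 0], [-1, 0, -1, 0, 0, 0, 2]].
All simple roots have the same length, so the diagram is simply laced. The associated Dynkin diagram is a chain of 6 nodes with one extra node attached to the third node from one end (E_7), so the type is E_7.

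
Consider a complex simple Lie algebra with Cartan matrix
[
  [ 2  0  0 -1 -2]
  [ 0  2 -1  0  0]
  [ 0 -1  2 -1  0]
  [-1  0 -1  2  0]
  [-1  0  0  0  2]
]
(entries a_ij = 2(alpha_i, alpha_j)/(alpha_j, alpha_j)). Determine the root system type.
B_5

The matrix has rank 5 with 2's on the diagonal. Reading the off-diagonal entries as Dynkin edges (a single edge where a_ij = a_ji = -1; a double or triple edge where a_ij * a_ji = 2 or 3), the diagram is a chain of 5 nodes with a double edge at one end; the terminal node there is the unique short simple root (B_5). One simple-root ordering that puts it in standard form is (alpha_2, alpha_3, alpha_4, alpha_1, alpha_5). So the algebra is type B_5, i.e. so(11).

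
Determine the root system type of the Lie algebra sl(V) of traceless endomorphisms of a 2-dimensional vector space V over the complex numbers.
This is sl(2), which has dimension 2^2 - 1 = 3 and rank 2 - 1 = 1 (a Cartan subalgebra is the diagonal traceless matrices). In the classification of classical Lie algebras, the special linear algebra sl(n+1) has type A_n; here n = 1, so the Dynkin diagram is a chain of 1 nodes with single edges (A_1). Hence the type is A_1.

A_1 (sl(2))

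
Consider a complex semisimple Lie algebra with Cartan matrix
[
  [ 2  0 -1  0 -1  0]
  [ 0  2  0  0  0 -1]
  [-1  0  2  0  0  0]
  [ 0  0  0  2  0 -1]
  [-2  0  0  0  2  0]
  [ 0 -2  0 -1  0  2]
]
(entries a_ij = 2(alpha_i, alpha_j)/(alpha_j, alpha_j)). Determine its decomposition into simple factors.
B3 + C3

The diagram associated to this matrix has two connected components: the simple roots {alpha_2, alpha_4, alpha_6} form a chain of 3 nodes with a double edge at one end; the terminal node there is the unique short simple root (B_3), and {alpha_1, alpha_3, alpha_5} form a chain of 3 nodes with a double edge at one end; the terminal node there is the unique long simple root (C_3). A semisimple Lie algebra decomposes uniquely as the direct sum of simple ideals, one per connected component of its Dynkin diagram, so g ≅ B_3 ⊕ C_3 (dimension 21 + 21 = 42).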